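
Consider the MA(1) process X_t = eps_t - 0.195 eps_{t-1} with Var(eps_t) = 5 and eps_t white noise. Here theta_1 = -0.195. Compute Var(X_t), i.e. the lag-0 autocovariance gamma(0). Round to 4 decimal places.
\gamma(0) = 5.1901

For an MA(q) process X_t = eps_t + sum_i theta_i eps_{t-i} with
Var(eps_t) = sigma^2, the variance is
  gamma(0) = sigma^2 * (1 + sum_i theta_i^2).
  sum_i theta_i^2 = (-0.195)^2 = 0.038025.
  gamma(0) = 5 * (1 + 0.038025) = 5 * 1.038025 = 5.190125, which rounds to 5.1901.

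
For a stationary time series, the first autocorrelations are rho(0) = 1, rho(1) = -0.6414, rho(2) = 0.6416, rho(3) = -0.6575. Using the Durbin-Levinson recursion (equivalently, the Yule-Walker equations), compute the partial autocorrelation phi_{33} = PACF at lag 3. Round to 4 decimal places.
\phi_{33} = -0.3130

The PACF at lag k is phi_{kk}, the last component of the solution
to the Yule-Walker system G_k phi = r_k where
  (G_k)_{ij} = rho(|i - j|), (r_k)_i = rho(i), i,j = 1..k.
Equivalently, Durbin-Levinson gives phi_{kk} iteratively:
  phi_{11} = rho(1)
  phi_{kk} = [rho(k) - sum_{j=1..k-1} phi_{k-1,j} rho(k-j)]
            / [1 - sum_{j=1..k-1} phi_{k-1,j} rho(j)],
  phi_{k,j} = phi_{k-1,j} - phi_{kk} phi_{k-1,k-j},  j = 1..k-1.
Step k = 1:
  phi_11 = rho(1) = -0.6414.
Step k = 2:
  phi_22 = [rho(2) - phi_11 rho(1)] / [1 - phi_11 rho(1)] = [0.6416 - (-0.6414)(-0.6414)] / [1 - (-0.6414)(-0.6414)]
         = 0.23020604 / 0.58860604 = 0.391104.
  Update: phi_21 = phi_11 - phi_22 phi_11 = -0.6414 - (0.391104)(-0.6414) = -0.390546.
Step k = 3:
  phi_33 = [rho(3) - phi_21 rho(2) - phi_22 rho(1)] / [1 - phi_21 rho(1) - phi_22 rho(2)]
    numerator   = -0.6575 - (-0.390546)(0.6416) - (0.391104)(-0.6414) = -0.1560717
    denominator = 1 - (-0.390546)(-0.6414) - (0.391104)(0.6416) = 0.49857159
  phi_33 = -0.1560717 / 0.49857159 = -0.313.
Therefore phi_{33} = -0.3130.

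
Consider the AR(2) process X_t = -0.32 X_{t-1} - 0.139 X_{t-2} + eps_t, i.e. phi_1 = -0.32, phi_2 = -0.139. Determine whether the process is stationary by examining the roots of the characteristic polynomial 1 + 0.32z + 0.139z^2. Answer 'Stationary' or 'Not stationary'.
\text{Stationary}

The AR(p) characteristic polynomial is P(z) = 1 + 0.32z + 0.139z^2.
Stationarity requires all roots to lie outside the unit circle, i.e. |z| > 1 for every root.
Set 1 + (0.32) z + (0.139) z^2 = 0, i.e. a z^2 + b z + c = 0 with a = 0.139, b = 0.32, c = 1.
Discriminant D = b^2 - 4ac = (0.32)^2 - 4*(0.139)*1 = 0.1024 - (0.556) = -0.4536.
D < 0, so the roots are the complex-conjugate pair z = (-b +/- i sqrt(-D)) / (2a) = -1.1511 +/- 2.4227i.
For a conjugate pair |z|^2 = z * conj(z) = (product of roots) = c/a = 1/(0.139) = 7.194245, so |z| = sqrt(7.194245) = 2.6822 for both roots.
Moduli of all roots: 2.6822, 2.6822.
All moduli strictly greater than 1? Yes.
Verdict: Stationary.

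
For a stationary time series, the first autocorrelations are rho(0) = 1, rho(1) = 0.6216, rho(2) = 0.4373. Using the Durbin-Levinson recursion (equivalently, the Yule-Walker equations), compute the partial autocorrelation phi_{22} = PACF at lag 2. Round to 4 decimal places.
\phi_{22} = 0.0830

The PACF at lag k is phi_{kk}, the last component of the solution
to the Yule-Walker system G_k phi = r_k where
  (G_k)_{ij} = rho(|i - j|), (r_k)_i = rho(i), i,j = 1..k.
Equivalently, Durbin-Levinson gives phi_{kk} iteratively:
  phi_{11} = rho(1)
  phi_{kk} = [rho(k) - sum_{j=1..k-1} phi_{k-1,j} rho(k-j)]
            / [1 - sum_{j=1..k-1} phi_{k-1,j} rho(j)],
  phi_{k,j} = phi_{k-1,j} - phi_{kk} phi_{k-1,k-j},  j = 1..k-1.
Step k = 1:
  phi_11 = rho(1) = 0.6216.
Step k = 2:
  phi_22 = [rho(2) - phi_11 rho(1)] / [1 - phi_11 rho(1)] = [0.4373 - (0.6216)(0.6216)] / [1 - (0.6216)(0.6216)]
         = 0.05091344 / 0.61361344 = 0.083.
Therefore phi_{22} = 0.0830.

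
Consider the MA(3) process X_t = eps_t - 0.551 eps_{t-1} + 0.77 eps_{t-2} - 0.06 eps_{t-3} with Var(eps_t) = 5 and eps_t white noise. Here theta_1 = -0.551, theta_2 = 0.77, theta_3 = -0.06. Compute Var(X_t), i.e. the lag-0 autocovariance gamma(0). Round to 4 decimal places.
\gamma(0) = 9.5005

For an MA(q) process X_t = eps_t + sum_i theta_i eps_{t-i} with
Var(eps_t) = sigma^2, the variance is
  gamma(0) = sigma^2 * (1 + sum_i theta_i^2).
  sum_i theta_i^2 = (-0.551)^2 + (0.77)^2 + (-0.06)^2 = 0.303601 + 0.5929 + 0.0036 = 0.900101.
  gamma(0) = 5 * (1 + 0.900101) = 5 * 1.900101 = 9.500505, which rounds to 9.5005.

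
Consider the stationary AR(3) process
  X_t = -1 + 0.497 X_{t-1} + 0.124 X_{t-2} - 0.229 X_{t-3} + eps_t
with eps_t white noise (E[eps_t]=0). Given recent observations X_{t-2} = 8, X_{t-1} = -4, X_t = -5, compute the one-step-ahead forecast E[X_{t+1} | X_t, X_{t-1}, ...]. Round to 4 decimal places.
E[X_{t+1} \mid \mathcal F_t] = -5.8130

For an AR(p) model X_t = c + sum_i phi_i X_{t-i} + eps_t, the
one-step-ahead conditional mean is
  E[X_{t+1} | X_t, ...] = c + sum_i phi_i X_{t+1-i}.
Substitute known values:
  E[X_{t+1} | ...] = -1 + (0.497) * (-5) + (0.124) * (-4) + (-0.229) * (8)
                   = -5.8130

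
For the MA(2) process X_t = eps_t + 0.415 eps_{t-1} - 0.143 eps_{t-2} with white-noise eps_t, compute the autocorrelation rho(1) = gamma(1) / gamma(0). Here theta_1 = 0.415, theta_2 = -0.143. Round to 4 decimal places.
\rho(1) = 0.2982

For an MA(q) process with theta_0 = 1, the autocovariance is
  gamma(k) = sigma^2 * sum_{i=0..q-k} theta_i * theta_{i+k},
and rho(k) = gamma(k) / gamma(0). Sigma^2 cancels.
  numerator   = (1)*(0.415) + (0.415)*(-0.143) = 0.355655.
  denominator = (1)^2 + (0.415)^2 + (-0.143)^2 = 1.192674.
  rho(1) = 0.355655 / 1.192674 = 0.2982.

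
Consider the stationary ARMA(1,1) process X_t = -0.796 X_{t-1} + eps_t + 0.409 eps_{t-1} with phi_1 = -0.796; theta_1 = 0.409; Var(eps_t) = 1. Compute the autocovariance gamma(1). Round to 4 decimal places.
\gamma(1) = -0.7124

Multiply the model equation by X_{t-k} and take expectations. With theta_0 = psi_0 = 1 and psi_j the MA(infinity) weights, this gives
  gamma(k) - sum_i phi_i gamma(k-i) = c_k,
  c_k = sigma^2 * sum_{j=k..q} theta_j psi_{j-k}   (c_k = 0 for k > q),
using gamma(-m) = gamma(m).
psi-weights needed (psi_j = theta_j + sum_i phi_i psi_{j-i}):
  psi_1 = theta_1 + phi_1 = 0.409 + (-0.796) = -0.387
Right-hand sides:
  c_0 = sigma^2 (1 + theta_1 psi_1) = 1 * (1 + (0.409)(-0.387)) = 1 * 0.841717 = 0.841717
  c_1 = sigma^2 theta_1 = 1 * (0.409) = 0.409
  c_2 = 0
Equations for k = 0 and k = 1 (AR order 1):
  gamma(0) = phi_1 gamma(1) + c_0
  gamma(1) = phi_1 gamma(0) + c_1
Substituting the second into the first: gamma(0) (1 - phi_1^2) = c_0 + phi_1 c_1, so
  gamma(0) = (c_0 + phi_1 c_1) / (1 - phi_1^2) = (0.841717 + (-0.796)(0.409)) / (1 - (-0.796)^2) = 0.516153 / 0.366384 = 1.408776.
  gamma(1) = phi_1 gamma(0) + c_1 = (-0.796)(1.408776) + (0.409) = -0.712386.
Therefore gamma(1) = -0.7124 (to 4 decimal places).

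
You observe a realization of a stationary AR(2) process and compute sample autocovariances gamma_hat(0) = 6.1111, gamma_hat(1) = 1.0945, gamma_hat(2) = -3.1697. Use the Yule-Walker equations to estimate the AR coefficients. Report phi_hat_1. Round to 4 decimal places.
\hat\phi_{1} = 0.2810

The Yule-Walker equations for an AR(p) process read, in matrix form,
  Gamma_p phi = r_p,   with   (Gamma_p)_{ij} = gamma(|i - j|),
                       (r_p)_i = gamma(i),   i,j = 1..p.
Substitute the sample gammas (Toeplitz matrix and right-hand side of size 2):
  Gamma_p = [[6.1111, 1.0945], [1.0945, 6.1111]]
  r_p     = [1.0945, -3.1697]
Written out:
  6.1111 phi_1 + 1.0945 phi_2 = 1.0945
  1.0945 phi_1 + 6.1111 phi_2 = -3.1697
Solve by Cramer's rule:
  det = gamma(0)^2 - gamma(1)^2 = (6.1111)^2 - (1.0945)^2 = 37.34554321 - 1.19793025 = 36.14761296
  phi_hat_1 = [gamma(1) gamma(0) - gamma(1) gamma(2)] / det = [(1.0945)(6.1111) - (1.0945)(-3.1697)] / 36.14761296 = 10.1578356 / 36.14761296 = 0.281
  phi_hat_2 = [gamma(0) gamma(2) - gamma(1)^2] / det = [(6.1111)(-3.1697) - (1.0945)^2] / 36.14761296 = -20.56828392 / 36.14761296 = -0.569
So phi_hat = [0.2810, -0.5690].
Therefore phi_hat_1 = 0.2810.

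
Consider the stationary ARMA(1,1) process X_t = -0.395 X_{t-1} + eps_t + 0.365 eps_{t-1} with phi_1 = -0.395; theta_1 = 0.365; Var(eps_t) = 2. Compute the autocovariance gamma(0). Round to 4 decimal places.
\gamma(0) = 2.0021

Multiply the model equation by X_{t-k} and take expectations. With theta_0 = psi_0 = 1 and psi_j the MA(infinity) weights, this gives
  gamma(k) - sum_i phi_i gamma(k-i) = c_k,
  c_k = sigma^2 * sum_{j=k..q} theta_j psi_{j-k}   (c_k = 0 for k > q),
using gamma(-m) = gamma(m).
psi-weights needed (psi_j = theta_j + sum_i phi_i psi_{j-i}):
  psi_1 = theta_1 + phi_1 = 0.365 + (-0.395) = -0.03
Right-hand sides:
  c_0 = sigma^2 (1 + theta_1 psi_1) = 2 * (1 + (0.365)(-0.03)) = 2 * 0.98905 = 1.9781
  c_1 = sigma^2 theta_1 = 2 * (0.365) = 0.73
  c_2 = 0
Equations for k = 0 and k = 1 (AR order 1):
  gamma(0) = phi_1 gamma(1) + c_0
  gamma(1) = phi_1 gamma(0) + c_1
Substituting the second into the first: gamma(0) (1 - phi_1^2) = c_0 + phi_1 c_1, so
  gamma(0) = (c_0 + phi_1 c_1) / (1 - phi_1^2) = (1.9781 + (-0.395)(0.73)) / (1 - (-0.395)^2) = 1.68975 / 0.843975 = 2.002133.
Therefore gamma(0) = 2.0021 (to 4 decimal places).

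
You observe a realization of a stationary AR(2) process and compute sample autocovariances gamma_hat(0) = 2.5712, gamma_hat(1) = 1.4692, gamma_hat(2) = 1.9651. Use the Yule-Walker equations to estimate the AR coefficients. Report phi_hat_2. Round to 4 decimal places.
\hat\phi_{2} = 0.6500

The Yule-Walker equations for an AR(p) process read, in matrix form,
  Gamma_p phi = r_p,   with   (Gamma_p)_{ij} = gamma(|i - j|),
                       (r_p)_i = gamma(i),   i,j = 1..p.
Substitute the sample gammas (Toeplitz matrix and right-hand side of size 2):
  Gamma_p = [[2.5712, 1.4692], [1.4692, 2.5712]]
  r_p     = [1.4692, 1.9651]
Written out:
  2.5712 phi_1 + 1.4692 phi_2 = 1.4692
  1.4692 phi_1 + 2.5712 phi_2 = 1.9651
Solve by Cramer's rule:
  det = gamma(0)^2 - gamma(1)^2 = (2.5712)^2 - (1.4692)^2 = 6.61106944 - 2.15854864 = 4.4525208
  phi_hat_1 = [gamma(1) gamma(0) - gamma(1) gamma(2)] / det = [(1.4692)(2.5712) - (1.4692)(1.9651)] / 4.4525208 = 0.89048212 / 4.4525208 = 0.2
  phi_hat_2 = [gamma(0) gamma(2) - gamma(1)^2] / det = [(2.5712)(1.9651) - (1.4692)^2] / 4.4525208 = 2.89411648 / 4.4525208 = 0.65
So phi_hat = [0.2000, 0.6500].
Therefore phi_hat_2 = 0.6500.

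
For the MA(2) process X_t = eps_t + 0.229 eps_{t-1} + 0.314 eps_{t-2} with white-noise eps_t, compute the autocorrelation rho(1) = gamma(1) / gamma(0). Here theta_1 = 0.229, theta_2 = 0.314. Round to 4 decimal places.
\rho(1) = 0.2614

For an MA(q) process with theta_0 = 1, the autocovariance is
  gamma(k) = sigma^2 * sum_{i=0..q-k} theta_i * theta_{i+k},
and rho(k) = gamma(k) / gamma(0). Sigma^2 cancels.
  numerator   = (1)*(0.229) + (0.229)*(0.314) = 0.300906.
  denominator = (1)^2 + (0.229)^2 + (0.314)^2 = 1.151037.
  rho(1) = 0.300906 / 1.151037 = 0.2614.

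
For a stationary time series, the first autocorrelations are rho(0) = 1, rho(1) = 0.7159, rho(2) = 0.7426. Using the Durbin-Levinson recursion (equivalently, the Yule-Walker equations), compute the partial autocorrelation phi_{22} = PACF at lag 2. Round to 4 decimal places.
\phi_{22} = 0.4720

The PACF at lag k is phi_{kk}, the last component of the solution
to the Yule-Walker system G_k phi = r_k where
  (G_k)_{ij} = rho(|i - j|), (r_k)_i = rho(i), i,j = 1..k.
Equivalently, Durbin-Levinson gives phi_{kk} iteratively:
  phi_{11} = rho(1)
  phi_{kk} = [rho(k) - sum_{j=1..k-1} phi_{k-1,j} rho(k-j)]
            / [1 - sum_{j=1..k-1} phi_{k-1,j} rho(j)],
  phi_{k,j} = phi_{k-1,j} - phi_{kk} phi_{k-1,k-j},  j = 1..k-1.
Step k = 1:
  phi_11 = rho(1) = 0.7159.
Step k = 2:
  phi_22 = [rho(2) - phi_11 rho(1)] / [1 - phi_11 rho(1)] = [0.7426 - (0.7159)(0.7159)] / [1 - (0.7159)(0.7159)]
         = 0.23008719 / 0.48748719 = 0.472.
Therefore phi_{22} = 0.4720.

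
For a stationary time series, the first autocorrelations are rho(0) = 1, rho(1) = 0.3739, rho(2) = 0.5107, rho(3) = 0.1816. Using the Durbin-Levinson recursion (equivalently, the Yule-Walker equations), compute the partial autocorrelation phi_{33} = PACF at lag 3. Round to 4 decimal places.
\phi_{33} = -0.1260

The PACF at lag k is phi_{kk}, the last component of the solution
to the Yule-Walker system G_k phi = r_k where
  (G_k)_{ij} = rho(|i - j|), (r_k)_i = rho(i), i,j = 1..k.
Equivalently, Durbin-Levinson gives phi_{kk} iteratively:
  phi_{11} = rho(1)
  phi_{kk} = [rho(k) - sum_{j=1..k-1} phi_{k-1,j} rho(k-j)]
            / [1 - sum_{j=1..k-1} phi_{k-1,j} rho(j)],
  phi_{k,j} = phi_{k-1,j} - phi_{kk} phi_{k-1,k-j},  j = 1..k-1.
Step k = 1:
  phi_11 = rho(1) = 0.3739.
Step k = 2:
  phi_22 = [rho(2) - phi_11 rho(1)] / [1 - phi_11 rho(1)] = [0.5107 - (0.3739)(0.3739)] / [1 - (0.3739)(0.3739)]
         = 0.37089879 / 0.86019879 = 0.431178.
  Update: phi_21 = phi_11 - phi_22 phi_11 = 0.3739 - (0.431178)(0.3739) = 0.212683.
Step k = 3:
  phi_33 = [rho(3) - phi_21 rho(2) - phi_22 rho(1)] / [1 - phi_21 rho(1) - phi_22 rho(2)]
    numerator   = 0.1816 - (0.212683)(0.5107) - (0.431178)(0.3739) = -0.08823443
    denominator = 1 - (0.212683)(0.3739) - (0.431178)(0.5107) = 0.70027539
  phi_33 = -0.08823443 / 0.70027539 = -0.126.
Therefore phi_{33} = -0.1260.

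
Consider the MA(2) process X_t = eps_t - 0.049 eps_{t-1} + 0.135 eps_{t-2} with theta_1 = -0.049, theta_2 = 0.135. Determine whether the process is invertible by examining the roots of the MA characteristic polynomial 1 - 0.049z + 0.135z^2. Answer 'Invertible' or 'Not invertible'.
\text{Invertible}

The MA(q) characteristic polynomial is P(z) = 1 - 0.049z + 0.135z^2.
Invertibility requires all roots to lie outside the unit circle, i.e. |z| > 1 for every root.
Set 1 + (-0.049) z + (0.135) z^2 = 0, i.e. a z^2 + b z + c = 0 with a = 0.135, b = -0.049, c = 1.
Discriminant D = b^2 - 4ac = (-0.049)^2 - 4*(0.135)*1 = 0.002401 - (0.54) = -0.537599.
D < 0, so the roots are the complex-conjugate pair z = (-b +/- i sqrt(-D)) / (2a) = 0.1815 +/- 2.7156i.
For a conjugate pair |z|^2 = z * conj(z) = (product of roots) = c/a = 1/(0.135) = 7.407407, so |z| = sqrt(7.407407) = 2.7217 for both roots.
Moduli of all roots: 2.7217, 2.7217.
All moduli strictly greater than 1? Yes.
Verdict: Invertible.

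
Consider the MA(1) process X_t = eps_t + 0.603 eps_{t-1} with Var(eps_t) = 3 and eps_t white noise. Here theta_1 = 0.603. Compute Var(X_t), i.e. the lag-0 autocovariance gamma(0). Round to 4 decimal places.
\gamma(0) = 4.0908

For an MA(q) process X_t = eps_t + sum_i theta_i eps_{t-i} with
Var(eps_t) = sigma^2, the variance is
  gamma(0) = sigma^2 * (1 + sum_i theta_i^2).
  sum_i theta_i^2 = (0.603)^2 = 0.363609.
  gamma(0) = 3 * (1 + 0.363609) = 3 * 1.363609 = 4.090827, which rounds to 4.0908.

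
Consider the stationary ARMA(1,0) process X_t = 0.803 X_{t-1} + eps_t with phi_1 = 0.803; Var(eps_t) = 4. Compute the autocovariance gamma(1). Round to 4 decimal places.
\gamma(1) = 9.0430

Multiply the model equation by X_{t-k} and take expectations. With theta_0 = psi_0 = 1 and psi_j the MA(infinity) weights, this gives
  gamma(k) - sum_i phi_i gamma(k-i) = c_k,
  c_k = sigma^2 * sum_{j=k..q} theta_j psi_{j-k}   (c_k = 0 for k > q),
using gamma(-m) = gamma(m).
Pure AR (q = 0): c_0 = sigma^2 = 4, c_k = 0 for k >= 1.
Equations for k = 0 and k = 1 (AR order 1):
  gamma(0) = phi_1 gamma(1) + c_0
  gamma(1) = phi_1 gamma(0) + c_1
Substituting the second into the first: gamma(0) (1 - phi_1^2) = c_0 + phi_1 c_1, so
  gamma(0) = c_0 / (1 - phi_1^2) = 4 / (1 - (0.803)^2) = 4 / 0.355191 = 11.261547.
  gamma(1) = phi_1 gamma(0) = (0.803)(11.261547) = 9.043022.
Therefore gamma(1) = 9.0430 (to 4 decimal places).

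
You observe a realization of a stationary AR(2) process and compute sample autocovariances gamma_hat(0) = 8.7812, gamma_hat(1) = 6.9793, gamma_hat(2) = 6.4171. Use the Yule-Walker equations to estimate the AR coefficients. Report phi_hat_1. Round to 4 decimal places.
\hat\phi_{1} = 0.5810

The Yule-Walker equations for an AR(p) process read, in matrix form,
  Gamma_p phi = r_p,   with   (Gamma_p)_{ij} = gamma(|i - j|),
                       (r_p)_i = gamma(i),   i,j = 1..p.
Substitute the sample gammas (Toeplitz matrix and right-hand side of size 2):
  Gamma_p = [[8.7812, 6.9793], [6.9793, 8.7812]]
  r_p     = [6.9793, 6.4171]
Written out:
  8.7812 phi_1 + 6.9793 phi_2 = 6.9793
  6.9793 phi_1 + 8.7812 phi_2 = 6.4171
Solve by Cramer's rule:
  det = gamma(0)^2 - gamma(1)^2 = (8.7812)^2 - (6.9793)^2 = 77.10947344 - 48.71062849 = 28.39884495
  phi_hat_1 = [gamma(1) gamma(0) - gamma(1) gamma(2)] / det = [(6.9793)(8.7812) - (6.9793)(6.4171)] / 28.39884495 = 16.49976313 / 28.39884495 = 0.581
  phi_hat_2 = [gamma(0) gamma(2) - gamma(1)^2] / det = [(8.7812)(6.4171) - (6.9793)^2] / 28.39884495 = 7.63921003 / 28.39884495 = 0.269
So phi_hat = [0.5810, 0.2690].
Therefore phi_hat_1 = 0.5810.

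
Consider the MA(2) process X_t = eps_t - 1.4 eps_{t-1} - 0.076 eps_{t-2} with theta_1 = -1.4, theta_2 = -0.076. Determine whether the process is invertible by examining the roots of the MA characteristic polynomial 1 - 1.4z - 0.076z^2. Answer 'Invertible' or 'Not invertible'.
\text{Not invertible}

The MA(q) characteristic polynomial is P(z) = 1 - 1.4z - 0.076z^2.
Invertibility requires all roots to lie outside the unit circle, i.e. |z| > 1 for every root.
Set 1 + (-1.4) z + (-0.076) z^2 = 0, i.e. a z^2 + b z + c = 0 with a = -0.076, b = -1.4, c = 1.
Discriminant D = b^2 - 4ac = (-1.4)^2 - 4*(-0.076)*1 = 1.96 - (-0.304) = 2.264.
D >= 0, so the roots are real: z = (-b +/- sqrt(D)) / (2a) = (1.4 +/- 1.504659) / (-0.152).
  z_1 = (1.4 + 1.504659) / (-0.152) = -19.1096,   |z_1| = 19.1096.
  z_2 = (1.4 - 1.504659) / (-0.152) = 0.6885,   |z_2| = 0.6885.
Moduli of all roots: 19.1096, 0.6885.
All moduli strictly greater than 1? No.
Verdict: Not invertible.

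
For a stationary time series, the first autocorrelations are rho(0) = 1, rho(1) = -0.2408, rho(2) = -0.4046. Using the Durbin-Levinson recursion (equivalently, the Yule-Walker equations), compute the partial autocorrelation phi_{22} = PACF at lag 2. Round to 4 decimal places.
\phi_{22} = -0.4911

The PACF at lag k is phi_{kk}, the last component of the solution
to the Yule-Walker system G_k phi = r_k where
  (G_k)_{ij} = rho(|i - j|), (r_k)_i = rho(i), i,j = 1..k.
Equivalently, Durbin-Levinson gives phi_{kk} iteratively:
  phi_{11} = rho(1)
  phi_{kk} = [rho(k) - sum_{j=1..k-1} phi_{k-1,j} rho(k-j)]
            / [1 - sum_{j=1..k-1} phi_{k-1,j} rho(j)],
  phi_{k,j} = phi_{k-1,j} - phi_{kk} phi_{k-1,k-j},  j = 1..k-1.
Step k = 1:
  phi_11 = rho(1) = -0.2408.
Step k = 2:
  phi_22 = [rho(2) - phi_11 rho(1)] / [1 - phi_11 rho(1)] = [-0.4046 - (-0.2408)(-0.2408)] / [1 - (-0.2408)(-0.2408)]
         = -0.46258464 / 0.94201536 = -0.4911.
Therefore phi_{22} = -0.4911.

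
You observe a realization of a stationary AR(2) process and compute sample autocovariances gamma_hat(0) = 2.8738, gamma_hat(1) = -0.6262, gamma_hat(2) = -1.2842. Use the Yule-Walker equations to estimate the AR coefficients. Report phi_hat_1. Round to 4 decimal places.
\hat\phi_{1} = -0.3310

The Yule-Walker equations for an AR(p) process read, in matrix form,
  Gamma_p phi = r_p,   with   (Gamma_p)_{ij} = gamma(|i - j|),
                       (r_p)_i = gamma(i),   i,j = 1..p.
Substitute the sample gammas (Toeplitz matrix and right-hand side of size 2):
  Gamma_p = [[2.8738, -0.6262], [-0.6262, 2.8738]]
  r_p     = [-0.6262, -1.2842]
Written out:
  2.8738 phi_1 - 0.6262 phi_2 = -0.6262
  -0.6262 phi_1 + 2.8738 phi_2 = -1.2842
Solve by Cramer's rule:
  det = gamma(0)^2 - gamma(1)^2 = (2.8738)^2 - (-0.6262)^2 = 8.25872644 - 0.39212644 = 7.8666
  phi_hat_1 = [gamma(1) gamma(0) - gamma(1) gamma(2)] / det = [(-0.6262)(2.8738) - (-0.6262)(-1.2842)] / 7.8666 = -2.6037396 / 7.8666 = -0.331
  phi_hat_2 = [gamma(0) gamma(2) - gamma(1)^2] / det = [(2.8738)(-1.2842) - (-0.6262)^2] / 7.8666 = -4.0826604 / 7.8666 = -0.519
So phi_hat = [-0.3310, -0.5190].
Therefore phi_hat_1 = -0.3310.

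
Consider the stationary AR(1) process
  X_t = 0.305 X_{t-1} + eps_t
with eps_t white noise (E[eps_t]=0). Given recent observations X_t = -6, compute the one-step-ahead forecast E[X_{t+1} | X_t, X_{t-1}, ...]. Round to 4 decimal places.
E[X_{t+1} \mid \mathcal F_t] = -1.8300

For an AR(p) model X_t = c + sum_i phi_i X_{t-i} + eps_t, the
one-step-ahead conditional mean is
  E[X_{t+1} | X_t, ...] = c + sum_i phi_i X_{t+1-i}.
Substitute known values:
  E[X_{t+1} | ...] = (0.305) * (-6)
                   = -1.8300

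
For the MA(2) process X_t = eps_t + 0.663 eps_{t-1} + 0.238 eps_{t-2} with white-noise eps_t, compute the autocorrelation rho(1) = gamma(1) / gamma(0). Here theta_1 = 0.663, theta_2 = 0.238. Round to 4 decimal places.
\rho(1) = 0.5486

For an MA(q) process with theta_0 = 1, the autocovariance is
  gamma(k) = sigma^2 * sum_{i=0..q-k} theta_i * theta_{i+k},
and rho(k) = gamma(k) / gamma(0). Sigma^2 cancels.
  numerator   = (1)*(0.663) + (0.663)*(0.238) = 0.820794.
  denominator = (1)^2 + (0.663)^2 + (0.238)^2 = 1.496213.
  rho(1) = 0.820794 / 1.496213 = 0.5486.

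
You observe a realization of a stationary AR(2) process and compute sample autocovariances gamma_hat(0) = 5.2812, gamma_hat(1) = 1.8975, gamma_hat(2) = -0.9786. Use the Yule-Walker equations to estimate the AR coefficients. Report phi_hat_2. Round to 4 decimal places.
\hat\phi_{2} = -0.3610

The Yule-Walker equations for an AR(p) process read, in matrix form,
  Gamma_p phi = r_p,   with   (Gamma_p)_{ij} = gamma(|i - j|),
                       (r_p)_i = gamma(i),   i,j = 1..p.
Substitute the sample gammas (Toeplitz matrix and right-hand side of size 2):
  Gamma_p = [[5.2812, 1.8975], [1.8975, 5.2812]]
  r_p     = [1.8975, -0.9786]
Written out:
  5.2812 phi_1 + 1.8975 phi_2 = 1.8975
  1.8975 phi_1 + 5.2812 phi_2 = -0.9786
Solve by Cramer's rule:
  det = gamma(0)^2 - gamma(1)^2 = (5.2812)^2 - (1.8975)^2 = 27.89107344 - 3.60050625 = 24.29056719
  phi_hat_1 = [gamma(1) gamma(0) - gamma(1) gamma(2)] / det = [(1.8975)(5.2812) - (1.8975)(-0.9786)] / 24.29056719 = 11.8779705 / 24.29056719 = 0.489
  phi_hat_2 = [gamma(0) gamma(2) - gamma(1)^2] / det = [(5.2812)(-0.9786) - (1.8975)^2] / 24.29056719 = -8.76868857 / 24.29056719 = -0.361
So phi_hat = [0.4890, -0.3610].
Therefore phi_hat_2 = -0.3610.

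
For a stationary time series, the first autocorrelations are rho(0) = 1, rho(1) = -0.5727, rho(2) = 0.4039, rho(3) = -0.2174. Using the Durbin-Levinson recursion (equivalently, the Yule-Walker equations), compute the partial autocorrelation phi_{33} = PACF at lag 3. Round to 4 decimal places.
\phi_{33} = 0.0791

The PACF at lag k is phi_{kk}, the last component of the solution
to the Yule-Walker system G_k phi = r_k where
  (G_k)_{ij} = rho(|i - j|), (r_k)_i = rho(i), i,j = 1..k.
Equivalently, Durbin-Levinson gives phi_{kk} iteratively:
  phi_{11} = rho(1)
  phi_{kk} = [rho(k) - sum_{j=1..k-1} phi_{k-1,j} rho(k-j)]
            / [1 - sum_{j=1..k-1} phi_{k-1,j} rho(j)],
  phi_{k,j} = phi_{k-1,j} - phi_{kk} phi_{k-1,k-j},  j = 1..k-1.
Step k = 1:
  phi_11 = rho(1) = -0.5727.
Step k = 2:
  phi_22 = [rho(2) - phi_11 rho(1)] / [1 - phi_11 rho(1)] = [0.4039 - (-0.5727)(-0.5727)] / [1 - (-0.5727)(-0.5727)]
         = 0.07591471 / 0.67201471 = 0.112966.
  Update: phi_21 = phi_11 - phi_22 phi_11 = -0.5727 - (0.112966)(-0.5727) = -0.508004.
Step k = 3:
  phi_33 = [rho(3) - phi_21 rho(2) - phi_22 rho(1)] / [1 - phi_21 rho(1) - phi_22 rho(2)]
    numerator   = -0.2174 - (-0.508004)(0.4039) - (0.112966)(-0.5727) = 0.05247854
    denominator = 1 - (-0.508004)(-0.5727) - (0.112966)(0.4039) = 0.66343894
  phi_33 = 0.05247854 / 0.66343894 = 0.0791.
Therefore phi_{33} = 0.0791.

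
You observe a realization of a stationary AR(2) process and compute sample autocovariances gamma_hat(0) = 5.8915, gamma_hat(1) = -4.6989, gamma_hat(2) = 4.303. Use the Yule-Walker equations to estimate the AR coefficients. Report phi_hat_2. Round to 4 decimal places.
\hat\phi_{2} = 0.2590

The Yule-Walker equations for an AR(p) process read, in matrix form,
  Gamma_p phi = r_p,   with   (Gamma_p)_{ij} = gamma(|i - j|),
                       (r_p)_i = gamma(i),   i,j = 1..p.
Substitute the sample gammas (Toeplitz matrix and right-hand side of size 2):
  Gamma_p = [[5.8915, -4.6989], [-4.6989, 5.8915]]
  r_p     = [-4.6989, 4.303]
Written out:
  5.8915 phi_1 - 4.6989 phi_2 = -4.6989
  -4.6989 phi_1 + 5.8915 phi_2 = 4.303
Solve by Cramer's rule:
  det = gamma(0)^2 - gamma(1)^2 = (5.8915)^2 - (-4.6989)^2 = 34.70977225 - 22.07966121 = 12.63011104
  phi_hat_1 = [gamma(1) gamma(0) - gamma(1) gamma(2)] / det = [(-4.6989)(5.8915) - (-4.6989)(4.303)] / 12.63011104 = -7.46420265 / 12.63011104 = -0.591
  phi_hat_2 = [gamma(0) gamma(2) - gamma(1)^2] / det = [(5.8915)(4.303) - (-4.6989)^2] / 12.63011104 = 3.27146329 / 12.63011104 = 0.259
So phi_hat = [-0.5910, 0.2590].
Therefore phi_hat_2 = 0.2590.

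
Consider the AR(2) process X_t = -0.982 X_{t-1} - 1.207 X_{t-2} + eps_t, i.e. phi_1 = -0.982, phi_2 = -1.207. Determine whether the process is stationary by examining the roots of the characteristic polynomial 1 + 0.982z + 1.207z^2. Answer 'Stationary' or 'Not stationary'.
\text{Not stationary}

The AR(p) characteristic polynomial is P(z) = 1 + 0.982z + 1.207z^2.
Stationarity requires all roots to lie outside the unit circle, i.e. |z| > 1 for every root.
Set 1 + (0.982) z + (1.207) z^2 = 0, i.e. a z^2 + b z + c = 0 with a = 1.207, b = 0.982, c = 1.
Discriminant D = b^2 - 4ac = (0.982)^2 - 4*(1.207)*1 = 0.964324 - (4.828) = -3.863676.
D < 0, so the roots are the complex-conjugate pair z = (-b +/- i sqrt(-D)) / (2a) = -0.4068 +/- 0.8143i.
For a conjugate pair |z|^2 = z * conj(z) = (product of roots) = c/a = 1/(1.207) = 0.8285, so |z| = sqrt(0.8285) = 0.9102 for both roots.
Moduli of all roots: 0.9102, 0.9102.
All moduli strictly greater than 1? No.
Verdict: Not stationary.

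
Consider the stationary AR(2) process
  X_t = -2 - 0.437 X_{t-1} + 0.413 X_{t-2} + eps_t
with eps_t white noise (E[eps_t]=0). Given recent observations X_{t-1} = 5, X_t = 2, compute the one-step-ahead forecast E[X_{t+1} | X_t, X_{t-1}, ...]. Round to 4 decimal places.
E[X_{t+1} \mid \mathcal F_t] = -0.8090

For an AR(p) model X_t = c + sum_i phi_i X_{t-i} + eps_t, the
one-step-ahead conditional mean is
  E[X_{t+1} | X_t, ...] = c + sum_i phi_i X_{t+1-i}.
Substitute known values:
  E[X_{t+1} | ...] = -2 + (-0.437) * (2) + (0.413) * (5)
                   = -0.8090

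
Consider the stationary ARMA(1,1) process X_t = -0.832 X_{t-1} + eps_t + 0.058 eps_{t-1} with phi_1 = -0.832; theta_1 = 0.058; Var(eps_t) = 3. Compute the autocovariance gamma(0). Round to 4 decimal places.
\gamma(0) = 8.8394

Multiply the model equation by X_{t-k} and take expectations. With theta_0 = psi_0 = 1 and psi_j the MA(infinity) weights, this gives
  gamma(k) - sum_i phi_i gamma(k-i) = c_k,
  c_k = sigma^2 * sum_{j=k..q} theta_j psi_{j-k}   (c_k = 0 for k > q),
using gamma(-m) = gamma(m).
psi-weights needed (psi_j = theta_j + sum_i phi_i psi_{j-i}):
  psi_1 = theta_1 + phi_1 = 0.058 + (-0.832) = -0.774
Right-hand sides:
  c_0 = sigma^2 (1 + theta_1 psi_1) = 3 * (1 + (0.058)(-0.774)) = 3 * 0.955108 = 2.865324
  c_1 = sigma^2 theta_1 = 3 * (0.058) = 0.174
  c_2 = 0
Equations for k = 0 and k = 1 (AR order 1):
  gamma(0) = phi_1 gamma(1) + c_0
  gamma(1) = phi_1 gamma(0) + c_1
Substituting the second into the first: gamma(0) (1 - phi_1^2) = c_0 + phi_1 c_1, so
  gamma(0) = (c_0 + phi_1 c_1) / (1 - phi_1^2) = (2.865324 + (-0.832)(0.174)) / (1 - (-0.832)^2) = 2.720556 / 0.307776 = 8.839403.
Therefore gamma(0) = 8.8394 (to 4 decimal places).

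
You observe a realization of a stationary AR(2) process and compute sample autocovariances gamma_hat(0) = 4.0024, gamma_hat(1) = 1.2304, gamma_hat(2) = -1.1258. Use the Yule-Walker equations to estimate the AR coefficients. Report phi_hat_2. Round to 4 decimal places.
\hat\phi_{2} = -0.4150

The Yule-Walker equations for an AR(p) process read, in matrix form,
  Gamma_p phi = r_p,   with   (Gamma_p)_{ij} = gamma(|i - j|),
                       (r_p)_i = gamma(i),   i,j = 1..p.
Substitute the sample gammas (Toeplitz matrix and right-hand side of size 2):
  Gamma_p = [[4.0024, 1.2304], [1.2304, 4.0024]]
  r_p     = [1.2304, -1.1258]
Written out:
  4.0024 phi_1 + 1.2304 phi_2 = 1.2304
  1.2304 phi_1 + 4.0024 phi_2 = -1.1258
Solve by Cramer's rule:
  det = gamma(0)^2 - gamma(1)^2 = (4.0024)^2 - (1.2304)^2 = 16.01920576 - 1.51388416 = 14.5053216
  phi_hat_1 = [gamma(1) gamma(0) - gamma(1) gamma(2)] / det = [(1.2304)(4.0024) - (1.2304)(-1.1258)] / 14.5053216 = 6.30973728 / 14.5053216 = 0.435
  phi_hat_2 = [gamma(0) gamma(2) - gamma(1)^2] / det = [(4.0024)(-1.1258) - (1.2304)^2] / 14.5053216 = -6.01978608 / 14.5053216 = -0.415
So phi_hat = [0.4350, -0.4150].
Therefore phi_hat_2 = -0.4150.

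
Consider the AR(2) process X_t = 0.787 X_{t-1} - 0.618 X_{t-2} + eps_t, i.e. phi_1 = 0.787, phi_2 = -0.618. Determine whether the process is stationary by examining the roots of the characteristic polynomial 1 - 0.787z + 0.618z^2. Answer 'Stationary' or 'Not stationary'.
\text{Stationary}

The AR(p) characteristic polynomial is P(z) = 1 - 0.787z + 0.618z^2.
Stationarity requires all roots to lie outside the unit circle, i.e. |z| > 1 for every root.
Set 1 + (-0.787) z + (0.618) z^2 = 0, i.e. a z^2 + b z + c = 0 with a = 0.618, b = -0.787, c = 1.
Discriminant D = b^2 - 4ac = (-0.787)^2 - 4*(0.618)*1 = 0.619369 - (2.472) = -1.852631.
D < 0, so the roots are the complex-conjugate pair z = (-b +/- i sqrt(-D)) / (2a) = 0.6367 +/- 1.1012i.
For a conjugate pair |z|^2 = z * conj(z) = (product of roots) = c/a = 1/(0.618) = 1.618123, so |z| = sqrt(1.618123) = 1.2721 for both roots.
Moduli of all roots: 1.2721, 1.2721.
All moduli strictly greater than 1? Yes.
Verdict: Stationary.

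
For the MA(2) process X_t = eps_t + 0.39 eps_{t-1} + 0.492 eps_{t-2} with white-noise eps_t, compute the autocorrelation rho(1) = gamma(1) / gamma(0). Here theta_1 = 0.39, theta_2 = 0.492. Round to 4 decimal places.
\rho(1) = 0.4174

For an MA(q) process with theta_0 = 1, the autocovariance is
  gamma(k) = sigma^2 * sum_{i=0..q-k} theta_i * theta_{i+k},
and rho(k) = gamma(k) / gamma(0). Sigma^2 cancels.
  numerator   = (1)*(0.39) + (0.39)*(0.492) = 0.58188.
  denominator = (1)^2 + (0.39)^2 + (0.492)^2 = 1.394164.
  rho(1) = 0.58188 / 1.394164 = 0.4174.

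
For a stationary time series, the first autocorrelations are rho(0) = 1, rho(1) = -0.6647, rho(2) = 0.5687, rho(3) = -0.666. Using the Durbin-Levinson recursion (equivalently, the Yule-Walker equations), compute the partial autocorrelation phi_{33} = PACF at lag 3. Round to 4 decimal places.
\phi_{33} = -0.4209

The PACF at lag k is phi_{kk}, the last component of the solution
to the Yule-Walker system G_k phi = r_k where
  (G_k)_{ij} = rho(|i - j|), (r_k)_i = rho(i), i,j = 1..k.
Equivalently, Durbin-Levinson gives phi_{kk} iteratively:
  phi_{11} = rho(1)
  phi_{kk} = [rho(k) - sum_{j=1..k-1} phi_{k-1,j} rho(k-j)]
            / [1 - sum_{j=1..k-1} phi_{k-1,j} rho(j)],
  phi_{k,j} = phi_{k-1,j} - phi_{kk} phi_{k-1,k-j},  j = 1..k-1.
Step k = 1:
  phi_11 = rho(1) = -0.6647.
Step k = 2:
  phi_22 = [rho(2) - phi_11 rho(1)] / [1 - phi_11 rho(1)] = [0.5687 - (-0.6647)(-0.6647)] / [1 - (-0.6647)(-0.6647)]
         = 0.12687391 / 0.55817391 = 0.227302.
  Update: phi_21 = phi_11 - phi_22 phi_11 = -0.6647 - (0.227302)(-0.6647) = -0.513613.
Step k = 3:
  phi_33 = [rho(3) - phi_21 rho(2) - phi_22 rho(1)] / [1 - phi_21 rho(1) - phi_22 rho(2)]
    numerator   = -0.666 - (-0.513613)(0.5687) - (0.227302)(-0.6647) = -0.22282108
    denominator = 1 - (-0.513613)(-0.6647) - (0.227302)(0.5687) = 0.52933525
  phi_33 = -0.22282108 / 0.52933525 = -0.4209.
Therefore phi_{33} = -0.4209.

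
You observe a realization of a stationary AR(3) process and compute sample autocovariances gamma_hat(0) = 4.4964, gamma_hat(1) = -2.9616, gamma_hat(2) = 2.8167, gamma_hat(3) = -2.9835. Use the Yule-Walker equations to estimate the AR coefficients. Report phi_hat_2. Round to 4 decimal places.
\hat\phi_{2} = 0.1950

The Yule-Walker equations for an AR(p) process read, in matrix form,
  Gamma_p phi = r_p,   with   (Gamma_p)_{ij} = gamma(|i - j|),
                       (r_p)_i = gamma(i),   i,j = 1..p.
Substitute the sample gammas (Toeplitz matrix and right-hand side of size 3):
  Gamma_p = [[4.4964, -2.9616, 2.8167], [-2.9616, 4.4964, -2.9616], [2.8167, -2.9616, 4.4964]]
  r_p     = [-2.9616, 2.8167, -2.9835]
Written out (R1..R3):
  (R1) 4.4964 phi_1 - 2.9616 phi_2 + 2.8167 phi_3 = -2.9616
  (R2) -2.9616 phi_1 + 4.4964 phi_2 - 2.9616 phi_3 = 2.8167
  (R3) 2.8167 phi_1 - 2.9616 phi_2 + 4.4964 phi_3 = -2.9835
Gaussian elimination:
  R2 <- R2 - (-2.9616/4.4964) R1 = R2 - (-0.65866) R1:  2.545712 phi_2 - 1.106352 phi_3 = 0.866012
  R3 <- R3 - (2.8167/4.4964) R1 = R3 - (0.626434) R1:  -1.106352 phi_2 + 2.731922 phi_3 = -1.128252
  R3 <- R3 - (-1.106352/2.545712) R2 = R3 - (-0.434594) R2:  2.251108 phi_3 = -0.751888
Back-substitution:
  phi_hat_3 = -0.751888 / 2.251108 = -0.334008
  phi_hat_2 = (0.866012 - (-1.106352)(-0.334008)) / 2.545712 = 0.195027
  phi_hat_1 = (-2.9616 - (-2.9616)(0.195027) - (2.8167)(-0.334008)) / 4.4964 = -0.32097
So phi_hat = [-0.3210, 0.1950, -0.3340].
Therefore phi_hat_2 = 0.1950.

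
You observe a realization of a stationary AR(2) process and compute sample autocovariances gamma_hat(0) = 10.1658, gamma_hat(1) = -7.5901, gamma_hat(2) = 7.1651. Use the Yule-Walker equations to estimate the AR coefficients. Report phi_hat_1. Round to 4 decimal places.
\hat\phi_{1} = -0.4980

The Yule-Walker equations for an AR(p) process read, in matrix form,
  Gamma_p phi = r_p,   with   (Gamma_p)_{ij} = gamma(|i - j|),
                       (r_p)_i = gamma(i),   i,j = 1..p.
Substitute the sample gammas (Toeplitz matrix and right-hand side of size 2):
  Gamma_p = [[10.1658, -7.5901], [-7.5901, 10.1658]]
  r_p     = [-7.5901, 7.1651]
Written out:
  10.1658 phi_1 - 7.5901 phi_2 = -7.5901
  -7.5901 phi_1 + 10.1658 phi_2 = 7.1651
Solve by Cramer's rule:
  det = gamma(0)^2 - gamma(1)^2 = (10.1658)^2 - (-7.5901)^2 = 103.34348964 - 57.60961801 = 45.73387163
  phi_hat_1 = [gamma(1) gamma(0) - gamma(1) gamma(2)] / det = [(-7.5901)(10.1658) - (-7.5901)(7.1651)] / 45.73387163 = -22.77561307 / 45.73387163 = -0.498
  phi_hat_2 = [gamma(0) gamma(2) - gamma(1)^2] / det = [(10.1658)(7.1651) - (-7.5901)^2] / 45.73387163 = 15.22935557 / 45.73387163 = 0.333
So phi_hat = [-0.4980, 0.3330].
Therefore phi_hat_1 = -0.4980.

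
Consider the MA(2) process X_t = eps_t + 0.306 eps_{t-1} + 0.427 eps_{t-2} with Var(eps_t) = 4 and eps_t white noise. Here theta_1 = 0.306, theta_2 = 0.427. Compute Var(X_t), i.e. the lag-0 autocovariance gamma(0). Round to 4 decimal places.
\gamma(0) = 5.1039

For an MA(q) process X_t = eps_t + sum_i theta_i eps_{t-i} with
Var(eps_t) = sigma^2, the variance is
  gamma(0) = sigma^2 * (1 + sum_i theta_i^2).
  sum_i theta_i^2 = (0.306)^2 + (0.427)^2 = 0.093636 + 0.182329 = 0.275965.
  gamma(0) = 4 * (1 + 0.275965) = 4 * 1.275965 = 5.10386, which rounds to 5.1039.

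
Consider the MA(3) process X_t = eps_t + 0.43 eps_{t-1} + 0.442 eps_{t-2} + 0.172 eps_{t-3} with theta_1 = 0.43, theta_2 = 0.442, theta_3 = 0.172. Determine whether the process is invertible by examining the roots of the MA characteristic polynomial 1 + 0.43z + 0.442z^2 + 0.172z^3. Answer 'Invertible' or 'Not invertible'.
\text{Invertible}

The MA(q) characteristic polynomial is P(z) = 1 + 0.43z + 0.442z^2 + 0.172z^3.
Invertibility requires all roots to lie outside the unit circle, i.e. |z| > 1 for every root.
Degree 3: look for a simple real root z0 first, then factor out (1 - z/z0) and solve the remaining quadratic.
Testing z0 = -2.5: P(-2.5) = 1 + (0.43)(-2.5) + (0.442)(-2.5)^2 + (0.172)(-2.5)^3
  = 1 + (-1.075) + (2.7625) + (-2.6875) = 0.  So z_0 = -2.5 is a root, |z_0| = 2.5.
Divide out the factor (1 + 0.4 z) = (1 - z/z0) (since 1/z0 = -0.4):
  P(z) = (1 + 0.4 z)(1 + (0.03) z + (0.43) z^2)
  [check: z-coef 0.03 - (-0.4) = 0.43; z^2-coef 0.43 - (-0.4)(0.03) = 0.442; z^3-coef -(-0.4)(0.43) = 0.172.]
Remaining roots from the quadratic factor 1 + (0.03) z + (0.43) z^2:
  Set 1 + (0.03) z + (0.43) z^2 = 0, i.e. a z^2 + b z + c = 0 with a = 0.43, b = 0.03, c = 1.
  Discriminant D = b^2 - 4ac = (0.03)^2 - 4*(0.43)*1 = 0.0009 - (1.72) = -1.7191.
  D < 0, so the roots are the complex-conjugate pair z = (-b +/- i sqrt(-D)) / (2a) = -0.0349 +/- 1.5246i.
  For a conjugate pair |z|^2 = z * conj(z) = (product of roots) = c/a = 1/(0.43) = 2.325581, so |z| = sqrt(2.325581) = 1.525 for both roots.
Moduli of all roots: 2.5000, 1.5250, 1.5250.
All moduli strictly greater than 1? Yes.
Verdict: Invertible.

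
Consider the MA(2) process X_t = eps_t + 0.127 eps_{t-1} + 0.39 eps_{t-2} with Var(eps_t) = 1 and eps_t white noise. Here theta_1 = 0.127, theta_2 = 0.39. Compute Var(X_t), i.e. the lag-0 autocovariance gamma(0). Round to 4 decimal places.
\gamma(0) = 1.1682

For an MA(q) process X_t = eps_t + sum_i theta_i eps_{t-i} with
Var(eps_t) = sigma^2, the variance is
  gamma(0) = sigma^2 * (1 + sum_i theta_i^2).
  sum_i theta_i^2 = (0.127)^2 + (0.39)^2 = 0.016129 + 0.1521 = 0.168229.
  gamma(0) = 1 * (1 + 0.168229) = 1 * 1.168229 = 1.168229, which rounds to 1.1682.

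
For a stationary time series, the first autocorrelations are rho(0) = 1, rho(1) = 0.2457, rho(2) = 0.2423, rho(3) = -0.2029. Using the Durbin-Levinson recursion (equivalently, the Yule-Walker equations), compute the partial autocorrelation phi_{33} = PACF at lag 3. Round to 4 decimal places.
\phi_{33} = -0.3300

The PACF at lag k is phi_{kk}, the last component of the solution
to the Yule-Walker system G_k phi = r_k where
  (G_k)_{ij} = rho(|i - j|), (r_k)_i = rho(i), i,j = 1..k.
Equivalently, Durbin-Levinson gives phi_{kk} iteratively:
  phi_{11} = rho(1)
  phi_{kk} = [rho(k) - sum_{j=1..k-1} phi_{k-1,j} rho(k-j)]
            / [1 - sum_{j=1..k-1} phi_{k-1,j} rho(j)],
  phi_{k,j} = phi_{k-1,j} - phi_{kk} phi_{k-1,k-j},  j = 1..k-1.
Step k = 1:
  phi_11 = rho(1) = 0.2457.
Step k = 2:
  phi_22 = [rho(2) - phi_11 rho(1)] / [1 - phi_11 rho(1)] = [0.2423 - (0.2457)(0.2457)] / [1 - (0.2457)(0.2457)]
         = 0.18193151 / 0.93963151 = 0.19362.
  Update: phi_21 = phi_11 - phi_22 phi_11 = 0.2457 - (0.19362)(0.2457) = 0.198128.
Step k = 3:
  phi_33 = [rho(3) - phi_21 rho(2) - phi_22 rho(1)] / [1 - phi_21 rho(1) - phi_22 rho(2)]
    numerator   = -0.2029 - (0.198128)(0.2423) - (0.19362)(0.2457) = -0.29847875
    denominator = 1 - (0.198128)(0.2457) - (0.19362)(0.2423) = 0.90440592
  phi_33 = -0.29847875 / 0.90440592 = -0.33.
Therefore phi_{33} = -0.3300.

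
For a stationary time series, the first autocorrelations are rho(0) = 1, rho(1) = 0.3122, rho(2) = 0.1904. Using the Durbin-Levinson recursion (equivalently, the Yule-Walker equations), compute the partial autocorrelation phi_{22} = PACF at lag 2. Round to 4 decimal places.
\phi_{22} = 0.1030

The PACF at lag k is phi_{kk}, the last component of the solution
to the Yule-Walker system G_k phi = r_k where
  (G_k)_{ij} = rho(|i - j|), (r_k)_i = rho(i), i,j = 1..k.
Equivalently, Durbin-Levinson gives phi_{kk} iteratively:
  phi_{11} = rho(1)
  phi_{kk} = [rho(k) - sum_{j=1..k-1} phi_{k-1,j} rho(k-j)]
            / [1 - sum_{j=1..k-1} phi_{k-1,j} rho(j)],
  phi_{k,j} = phi_{k-1,j} - phi_{kk} phi_{k-1,k-j},  j = 1..k-1.
Step k = 1:
  phi_11 = rho(1) = 0.3122.
Step k = 2:
  phi_22 = [rho(2) - phi_11 rho(1)] / [1 - phi_11 rho(1)] = [0.1904 - (0.3122)(0.3122)] / [1 - (0.3122)(0.3122)]
         = 0.09293116 / 0.90253116 = 0.103.
Therefore phi_{22} = 0.1030.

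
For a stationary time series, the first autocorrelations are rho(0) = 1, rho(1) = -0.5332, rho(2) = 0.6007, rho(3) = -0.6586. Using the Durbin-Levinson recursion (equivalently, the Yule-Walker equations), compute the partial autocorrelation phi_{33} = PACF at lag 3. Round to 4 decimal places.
\phi_{33} = -0.4241

The PACF at lag k is phi_{kk}, the last component of the solution
to the Yule-Walker system G_k phi = r_k where
  (G_k)_{ij} = rho(|i - j|), (r_k)_i = rho(i), i,j = 1..k.
Equivalently, Durbin-Levinson gives phi_{kk} iteratively:
  phi_{11} = rho(1)
  phi_{kk} = [rho(k) - sum_{j=1..k-1} phi_{k-1,j} rho(k-j)]
            / [1 - sum_{j=1..k-1} phi_{k-1,j} rho(j)],
  phi_{k,j} = phi_{k-1,j} - phi_{kk} phi_{k-1,k-j},  j = 1..k-1.
Step k = 1:
  phi_11 = rho(1) = -0.5332.
Step k = 2:
  phi_22 = [rho(2) - phi_11 rho(1)] / [1 - phi_11 rho(1)] = [0.6007 - (-0.5332)(-0.5332)] / [1 - (-0.5332)(-0.5332)]
         = 0.31639776 / 0.71569776 = 0.442083.
  Update: phi_21 = phi_11 - phi_22 phi_11 = -0.5332 - (0.442083)(-0.5332) = -0.297481.
Step k = 3:
  phi_33 = [rho(3) - phi_21 rho(2) - phi_22 rho(1)] / [1 - phi_21 rho(1) - phi_22 rho(2)]
    numerator   = -0.6586 - (-0.297481)(0.6007) - (0.442083)(-0.5332) = -0.24418432
    denominator = 1 - (-0.297481)(-0.5332) - (0.442083)(0.6007) = 0.57582371
  phi_33 = -0.24418432 / 0.57582371 = -0.4241.
Therefore phi_{33} = -0.4241.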